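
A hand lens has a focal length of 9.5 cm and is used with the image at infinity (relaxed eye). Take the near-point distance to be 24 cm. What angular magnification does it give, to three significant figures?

M = D/f = 24/9.5 = 2.526.

2.53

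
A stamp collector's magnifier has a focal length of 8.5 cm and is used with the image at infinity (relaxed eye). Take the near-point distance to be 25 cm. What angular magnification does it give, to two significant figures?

2.9

M = D/f = 25/8.5 = 2.941.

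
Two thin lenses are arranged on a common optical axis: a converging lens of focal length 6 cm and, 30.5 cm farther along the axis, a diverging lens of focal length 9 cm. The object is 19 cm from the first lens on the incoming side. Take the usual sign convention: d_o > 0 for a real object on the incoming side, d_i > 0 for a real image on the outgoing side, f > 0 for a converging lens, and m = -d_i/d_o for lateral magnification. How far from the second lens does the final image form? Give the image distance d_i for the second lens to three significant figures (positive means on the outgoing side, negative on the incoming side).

Lens 1: 1/d_i1 = 1/f_1 - 1/d_o1 = 1/6 - 1/19 = 0.11404 cm^-1, so d_i1 = 8.769 cm.
The intermediate image is 8.769 cm to the right of lens 1, so d_o2 = L - d_i1 = 30.5 - 8.769 = 21.731 cm.
Lens 2: 1/d_i2 = 1/f_2 - 1/d_o2 = 1/(-9) - 1/(21.731) = -0.15713 cm^-1, so d_i2 = -6.364 cm.

-6.36 cm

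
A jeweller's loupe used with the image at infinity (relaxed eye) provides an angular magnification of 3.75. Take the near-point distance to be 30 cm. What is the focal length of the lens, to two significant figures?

8.0 cm

For the image at infinity, M = D/f.
f = D/M = 30/3.75 = 8.000 cm.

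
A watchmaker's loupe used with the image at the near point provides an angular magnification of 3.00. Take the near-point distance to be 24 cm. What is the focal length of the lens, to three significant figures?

12.0 cm

For the image at the near point, M = 1 + D/f.
f = D/(M - 1) = 24/(3.0 - 1) = 12.000 cm.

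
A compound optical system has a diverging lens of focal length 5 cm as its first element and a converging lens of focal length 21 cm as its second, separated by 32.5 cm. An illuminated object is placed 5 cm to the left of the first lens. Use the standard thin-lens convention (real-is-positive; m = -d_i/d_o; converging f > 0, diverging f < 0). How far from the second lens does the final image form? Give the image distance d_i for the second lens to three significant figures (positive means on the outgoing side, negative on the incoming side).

52.5 cm

First lens: d_i1 = 1/(1/(-5) - 1/5) = -2.500 cm.
With d_i1 < 0 the first image is virtual and lies on the object side; the object distance for lens 2 is d_o2 = 32.5 - (-2.500) = 35.000 cm.
Second lens: d_i2 = 1/(1/21 - 1/(35.000)) = 52.500 cm.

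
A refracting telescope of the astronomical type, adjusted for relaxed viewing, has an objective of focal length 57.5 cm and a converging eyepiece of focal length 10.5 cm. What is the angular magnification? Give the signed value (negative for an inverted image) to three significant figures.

-5.48

M = -f_obj/f_eye = -57.5/(10.5) = -5.476.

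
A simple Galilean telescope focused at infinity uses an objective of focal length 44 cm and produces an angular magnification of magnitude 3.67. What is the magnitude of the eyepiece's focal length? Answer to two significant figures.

12 cm

|M| = f_obj/|f_eye|, so |f_eye| = f_obj/|M| = 44/3.67 = 11.989 cm.
(The eyepiece is diverging, so its signed focal length is -11.989 cm.)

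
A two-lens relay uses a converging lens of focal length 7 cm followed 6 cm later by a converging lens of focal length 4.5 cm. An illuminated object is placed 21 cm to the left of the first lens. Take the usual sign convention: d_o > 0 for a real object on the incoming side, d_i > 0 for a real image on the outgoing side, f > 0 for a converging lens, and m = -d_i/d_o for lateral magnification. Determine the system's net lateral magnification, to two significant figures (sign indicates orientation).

First lens: d_i1 = 1/(1/7 - 1/21) = 10.500 cm.
m_1 = -(10.500)/21 = -0.5000.
This image would form 10.500 cm past lens 1, i.e. 4.500 cm beyond lens 2, so it is a virtual object for lens 2: d_o2 = 6 - 10.500 = -4.500 cm.
Second lens: d_i2 = 1/(1/4.5 - 1/(-4.500)) = 2.250 cm.
m_2 = -(2.250)/(-4.500) = 0.5000.
Overall magnification: m = m_1 m_2 = -0.2500.

-0.25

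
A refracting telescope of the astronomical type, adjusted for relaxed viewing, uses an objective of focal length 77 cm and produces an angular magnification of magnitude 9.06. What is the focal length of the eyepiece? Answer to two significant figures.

|M| = f_obj/f_eye, so f_eye = f_obj/|M| = 77/9.06 = 8.499 cm.

8.5 cm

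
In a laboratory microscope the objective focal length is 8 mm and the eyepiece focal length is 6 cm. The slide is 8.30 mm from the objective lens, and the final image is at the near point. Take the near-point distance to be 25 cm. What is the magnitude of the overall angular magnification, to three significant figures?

138

Convert to cm: f_obj = 8 mm = 0.8 cm; d_o = 8.30 mm = 0.83 cm.
Objective: 1/d_i = 1/f_obj - 1/d_o = 1/0.8 - 1/0.83 = 0.04518 cm^-1, so d_i = 22.133 cm.
m_obj = -d_i/d_o = -22.133/0.83 = -26.667.
Eyepiece angular magnification (image at near point): M_eye = 1 + D/f_e = 1 + 25/6 = 5.167.
Overall M = m_obj x M_eye = (-26.667)(5.167) = -137.78.
|M| = 137.78.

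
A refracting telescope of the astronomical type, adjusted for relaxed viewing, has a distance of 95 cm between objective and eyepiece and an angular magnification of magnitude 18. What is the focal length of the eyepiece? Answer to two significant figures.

In normal adjustment the tube length equals f_obj + f_eye and |M| = f_obj/f_eye.
So f_obj = 18 f_eye and 18 f_eye + f_eye = 95 cm, giving f_eye = 95/19 = 5.000 cm and f_obj = 90.000 cm.

5.0 cm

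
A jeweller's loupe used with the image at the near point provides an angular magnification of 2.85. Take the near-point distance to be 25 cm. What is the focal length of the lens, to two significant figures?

14 cm

For the image at the near point, M = 1 + D/f.
f = D/(M - 1) = 25/(2.85 - 1) = 13.514 cm.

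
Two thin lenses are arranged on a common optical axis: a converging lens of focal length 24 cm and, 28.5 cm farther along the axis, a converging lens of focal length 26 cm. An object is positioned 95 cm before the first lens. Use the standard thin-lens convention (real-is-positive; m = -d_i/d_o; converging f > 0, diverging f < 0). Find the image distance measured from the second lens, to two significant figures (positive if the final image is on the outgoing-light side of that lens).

3.2 cm

First lens: d_i1 = 1/(1/24 - 1/95) = 32.113 cm.
This image would form 32.113 cm past lens 1, i.e. 3.613 cm beyond lens 2, so it is a virtual object for lens 2: d_o2 = 28.5 - 32.113 = -3.613 cm.
Second lens: d_i2 = 1/(1/26 - 1/(-3.613)) = 3.172 cm.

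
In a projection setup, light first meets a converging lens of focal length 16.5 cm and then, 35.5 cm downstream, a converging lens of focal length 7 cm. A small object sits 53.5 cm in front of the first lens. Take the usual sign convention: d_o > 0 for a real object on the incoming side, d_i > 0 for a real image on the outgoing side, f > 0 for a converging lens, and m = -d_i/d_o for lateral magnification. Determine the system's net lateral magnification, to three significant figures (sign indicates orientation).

Applying the thin-lens equation to the first lens, 1/16.5 = 1/53.5 + 1/d_i1, which gives d_i1 = 23.858 cm.
Its lateral magnification is m_1 = -d_i1/d_o1 = -(23.858)/53.5 = -0.4459.
The intermediate image is 23.858 cm to the right of lens 1, so d_o2 = L - d_i1 = 35.5 - 23.858 = 11.642 cm.
Applying the thin-lens equation again with f_2 = 7 cm and d_o2 = 11.642 cm gives d_i2 = 17.556 cm.
m_2 = -(17.556)/(11.642) = -1.5080.
Overall magnification: m = m_1 m_2 = 0.6725.

0.672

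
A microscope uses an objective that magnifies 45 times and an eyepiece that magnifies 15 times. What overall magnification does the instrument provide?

675

The overall magnification of a compound microscope is the product of the objective and eyepiece magnifications:
M = M_obj x M_eye = 45 x 15 = 675.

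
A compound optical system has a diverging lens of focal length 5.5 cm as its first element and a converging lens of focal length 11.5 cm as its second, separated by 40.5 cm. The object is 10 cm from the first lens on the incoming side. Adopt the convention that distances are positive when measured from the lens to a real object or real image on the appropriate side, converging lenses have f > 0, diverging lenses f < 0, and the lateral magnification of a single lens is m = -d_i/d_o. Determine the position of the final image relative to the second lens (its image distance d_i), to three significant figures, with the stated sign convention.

15.6 cm

Lens 1: 1/d_i1 = 1/f_1 - 1/d_o1 = 1/(-5.5) - 1/10 = -0.28182 cm^-1, so d_i1 = -3.548 cm.
With d_i1 < 0 the first image is virtual and lies on the object side; the object distance for lens 2 is d_o2 = 40.5 - (-3.548) = 44.048 cm.
Lens 2: 1/d_i2 = 1/f_2 - 1/d_o2 = 1/11.5 - 1/(44.048) = 0.06425 cm^-1, so d_i2 = 15.563 cm.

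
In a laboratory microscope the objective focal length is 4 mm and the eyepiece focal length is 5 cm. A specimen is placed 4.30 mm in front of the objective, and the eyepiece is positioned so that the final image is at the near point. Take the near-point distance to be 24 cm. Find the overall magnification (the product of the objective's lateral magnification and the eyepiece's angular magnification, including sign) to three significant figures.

-77.3

Convert to cm: f_obj = 4 mm = 0.4 cm; d_o = 4.30 mm = 0.43 cm.
Objective: 1/d_i = 1/f_obj - 1/d_o = 1/0.4 - 1/0.43 = 0.17442 cm^-1, so d_i = 5.733 cm.
m_obj = -d_i/d_o = -5.733/0.43 = -13.333.
Eyepiece angular magnification (image at near point): M_eye = 1 + D/f_e = 1 + 24/5 = 5.800.
Overall M = m_obj x M_eye = (-13.333)(5.800) = -77.33.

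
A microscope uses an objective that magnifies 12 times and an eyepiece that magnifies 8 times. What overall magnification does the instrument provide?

The overall magnification of a compound microscope is the product of the objective and eyepiece magnifications:
M = M_obj x M_eye = 12 x 8 = 96.

96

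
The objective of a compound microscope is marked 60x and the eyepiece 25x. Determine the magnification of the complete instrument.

1500

The overall magnification of a compound microscope is the product of the objective and eyepiece magnifications:
M = M_obj x M_eye = 60 x 25 = 1500.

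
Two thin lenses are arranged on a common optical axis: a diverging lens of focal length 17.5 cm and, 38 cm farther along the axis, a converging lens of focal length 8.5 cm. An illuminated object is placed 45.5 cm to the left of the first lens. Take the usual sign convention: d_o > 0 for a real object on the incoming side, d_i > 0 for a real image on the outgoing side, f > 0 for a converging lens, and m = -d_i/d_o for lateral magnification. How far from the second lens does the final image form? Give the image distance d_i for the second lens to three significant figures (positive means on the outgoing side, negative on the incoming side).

10.2 cm

Applying the thin-lens equation to the first lens, 1/(-17.5) = 1/45.5 + 1/d_i1, which gives d_i1 = -12.639 cm.
With d_i1 < 0 the first image is virtual and lies on the object side; the object distance for lens 2 is d_o2 = 38 - (-12.639) = 50.639 cm.
Applying the thin-lens equation again with f_2 = 8.5 cm and d_o2 = 50.639 cm gives d_i2 = 10.215 cm.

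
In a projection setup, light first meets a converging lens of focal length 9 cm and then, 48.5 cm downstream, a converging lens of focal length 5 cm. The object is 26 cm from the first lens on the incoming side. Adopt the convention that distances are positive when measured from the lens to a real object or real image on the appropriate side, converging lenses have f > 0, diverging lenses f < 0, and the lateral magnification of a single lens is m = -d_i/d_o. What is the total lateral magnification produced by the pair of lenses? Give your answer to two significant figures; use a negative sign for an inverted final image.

Lens 1: 1/d_i1 = 1/f_1 - 1/d_o1 = 1/9 - 1/26 = 0.07265 cm^-1, so d_i1 = 13.765 cm.
m_1 = -(13.765)/26 = -0.5294.
Object distance for lens 2: d_o2 = 48.5 - 13.765 = 34.735 cm.
Lens 2: 1/d_i2 = 1/f_2 - 1/d_o2 = 1/5 - 1/(34.735) = 0.17121 cm^-1, so d_i2 = 5.841 cm.
m_2 = -(5.841)/(34.735) = -0.1682.
The system's lateral magnification is m_1 m_2 = (-0.5294)(-0.1682) = 0.0890.

0.089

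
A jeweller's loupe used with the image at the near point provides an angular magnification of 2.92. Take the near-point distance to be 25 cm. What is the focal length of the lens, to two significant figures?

13 cm

For the image at the near point, M = 1 + D/f.
f = D/(M - 1) = 25/(2.92 - 1) = 13.021 cm.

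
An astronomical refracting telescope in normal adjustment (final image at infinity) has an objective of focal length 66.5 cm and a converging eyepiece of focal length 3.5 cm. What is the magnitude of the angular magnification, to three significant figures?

|M| = f_obj/|f_eye| = 66.5/3.5 = 19.000.

19.0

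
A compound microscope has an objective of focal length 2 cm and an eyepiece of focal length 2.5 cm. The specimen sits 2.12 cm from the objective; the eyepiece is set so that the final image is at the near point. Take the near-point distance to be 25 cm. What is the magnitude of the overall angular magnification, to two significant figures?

180

Objective: 1/d_i = 1/f_obj - 1/d_o = 1/2 - 1/2.12 = 0.02830 cm^-1, so d_i = 35.333 cm.
m_obj = -d_i/d_o = -35.333/2.12 = -16.667.
Eyepiece angular magnification (image at near point): M_eye = 1 + D/f_e = 1 + 25/2.5 = 11.000.
Overall M = m_obj x M_eye = (-16.667)(11.000) = -183.33.
|M| = 183.33.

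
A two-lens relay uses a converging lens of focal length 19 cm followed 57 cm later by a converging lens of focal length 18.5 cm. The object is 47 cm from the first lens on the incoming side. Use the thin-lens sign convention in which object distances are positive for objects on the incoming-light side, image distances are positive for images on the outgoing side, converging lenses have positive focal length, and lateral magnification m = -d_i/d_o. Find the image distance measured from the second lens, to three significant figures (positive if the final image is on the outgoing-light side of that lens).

70.3 cm

Applying the thin-lens equation to the first lens, 1/19 = 1/47 + 1/d_i1, which gives d_i1 = 31.893 cm.
The intermediate image is 31.893 cm to the right of lens 1, so d_o2 = L - d_i1 = 57 - 31.893 = 25.107 cm.
Applying the thin-lens equation again with f_2 = 18.5 cm and d_o2 = 25.107 cm gives d_i2 = 70.300 cm.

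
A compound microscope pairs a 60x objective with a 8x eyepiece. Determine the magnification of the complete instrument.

480

The overall magnification of a compound microscope is the product of the objective and eyepiece magnifications:
M = M_obj x M_eye = 60 x 8 = 480.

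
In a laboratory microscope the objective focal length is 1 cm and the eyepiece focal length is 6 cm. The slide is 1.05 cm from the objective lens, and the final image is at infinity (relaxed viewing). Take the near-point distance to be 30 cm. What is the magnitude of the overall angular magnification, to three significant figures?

Objective: 1/d_i = 1/f_obj - 1/d_o = 1/1 - 1/1.05 = 0.04762 cm^-1, so d_i = 21.000 cm.
m_obj = -d_i/d_o = -21.000/1.05 = -20.000.
Eyepiece angular magnification (image at infinity): M_eye = D/f_e = 30/6 = 5.000.
Overall M = m_obj x M_eye = (-20.000)(5.000) = -100.00.
|M| = 100.00.

100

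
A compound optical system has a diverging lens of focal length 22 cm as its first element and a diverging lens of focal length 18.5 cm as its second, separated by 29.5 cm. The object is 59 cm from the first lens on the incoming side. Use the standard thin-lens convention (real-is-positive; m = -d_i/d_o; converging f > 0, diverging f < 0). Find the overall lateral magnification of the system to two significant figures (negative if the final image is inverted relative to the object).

0.078

Lens 1: 1/d_i1 = 1/f_1 - 1/d_o1 = 1/(-22) - 1/59 = -0.06240 cm^-1, so d_i1 = -16.025 cm.
m_1 = -(-16.025)/59 = 0.2716.
With d_i1 < 0 the first image is virtual and lies on the object side; the object distance for lens 2 is d_o2 = 29.5 - (-16.025) = 45.525 cm.
Lens 2: 1/d_i2 = 1/f_2 - 1/d_o2 = 1/(-18.5) - 1/(45.525) = -0.07602 cm^-1, so d_i2 = -13.154 cm.
m_2 = -(-13.154)/(45.525) = 0.2890.
Overall magnification: m = m_1 m_2 = 0.0785.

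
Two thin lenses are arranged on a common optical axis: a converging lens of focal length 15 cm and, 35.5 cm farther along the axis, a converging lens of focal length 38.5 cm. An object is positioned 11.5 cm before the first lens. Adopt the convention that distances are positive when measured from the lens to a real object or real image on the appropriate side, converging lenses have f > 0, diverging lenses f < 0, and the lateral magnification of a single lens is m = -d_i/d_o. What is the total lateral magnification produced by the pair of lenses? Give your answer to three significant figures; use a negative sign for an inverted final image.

-3.56

Applying the thin-lens equation to the first lens, 1/15 = 1/11.5 + 1/d_i1, which gives d_i1 = -49.286 cm.
Its lateral magnification is m_1 = -d_i1/d_o1 = -(-49.286)/11.5 = 4.2857.
With d_i1 < 0 the first image is virtual and lies on the object side; the object distance for lens 2 is d_o2 = 35.5 - (-49.286) = 84.786 cm.
Applying the thin-lens equation again with f_2 = 38.5 cm and d_o2 = 84.786 cm gives d_i2 = 70.524 cm.
m_2 = -(70.524)/(84.786) = -0.8318.
Total m = m_1 x m_2 = (4.2857)(-0.8318) = -3.5648.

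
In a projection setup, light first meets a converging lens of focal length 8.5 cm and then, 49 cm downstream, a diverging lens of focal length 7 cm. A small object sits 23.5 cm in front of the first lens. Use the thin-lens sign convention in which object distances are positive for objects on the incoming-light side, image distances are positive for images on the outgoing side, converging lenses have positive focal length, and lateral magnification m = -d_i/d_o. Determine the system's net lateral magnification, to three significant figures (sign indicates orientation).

-0.0929

Applying the thin-lens equation to the first lens, 1/8.5 = 1/23.5 + 1/d_i1, which gives d_i1 = 13.317 cm.
Its lateral magnification is m_1 = -d_i1/d_o1 = -(13.317)/23.5 = -0.5667.
That image sits 35.683 cm in front of the second lens, so d_o2 = 35.683 cm.
Applying the thin-lens equation again with f_2 = -7 cm and d_o2 = 35.683 cm gives d_i2 = -5.852 cm.
m_2 = -(-5.852)/(35.683) = 0.1640.
Overall magnification: m = m_1 m_2 = -0.0929.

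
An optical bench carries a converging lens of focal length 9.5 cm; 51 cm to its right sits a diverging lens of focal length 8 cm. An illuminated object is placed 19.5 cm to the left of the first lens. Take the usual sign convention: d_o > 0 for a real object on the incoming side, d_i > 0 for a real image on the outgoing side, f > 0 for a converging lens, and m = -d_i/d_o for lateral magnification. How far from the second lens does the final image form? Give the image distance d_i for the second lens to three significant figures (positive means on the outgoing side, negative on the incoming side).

First lens: d_i1 = 1/(1/9.5 - 1/19.5) = 18.525 cm.
Object distance for lens 2: d_o2 = 51 - 18.525 = 32.475 cm.
Second lens: d_i2 = 1/(1/(-8) - 1/(32.475)) = -6.419 cm.

-6.42 cm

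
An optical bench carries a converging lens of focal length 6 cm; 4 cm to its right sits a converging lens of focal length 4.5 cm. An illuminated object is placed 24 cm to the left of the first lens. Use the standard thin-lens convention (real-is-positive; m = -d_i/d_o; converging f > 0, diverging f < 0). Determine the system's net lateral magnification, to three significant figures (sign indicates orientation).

-0.176

Lens 1: 1/d_i1 = 1/f_1 - 1/d_o1 = 1/6 - 1/24 = 0.12500 cm^-1, so d_i1 = 8.000 cm.
m_1 = -(8.000)/24 = -0.3333.
Since 8.000 cm > 4 cm, the first image lies past the second lens and serves as a virtual object: d_o2 = L - d_i1 = -4.000 cm.
Lens 2: 1/d_i2 = 1/f_2 - 1/d_o2 = 1/4.5 - 1/(-4.000) = 0.47222 cm^-1, so d_i2 = 2.118 cm.
m_2 = -(2.118)/(-4.000) = 0.5294.
Overall magnification: m = m_1 m_2 = -0.1765.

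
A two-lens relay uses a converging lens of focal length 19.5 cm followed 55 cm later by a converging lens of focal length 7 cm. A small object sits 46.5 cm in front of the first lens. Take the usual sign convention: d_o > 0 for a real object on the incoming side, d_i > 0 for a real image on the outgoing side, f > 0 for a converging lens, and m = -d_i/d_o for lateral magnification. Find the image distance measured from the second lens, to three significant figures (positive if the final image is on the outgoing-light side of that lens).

10.4 cm

First lens: d_i1 = 1/(1/19.5 - 1/46.5) = 33.583 cm.
Object distance for lens 2: d_o2 = 55 - 33.583 = 21.417 cm.
Second lens: d_i2 = 1/(1/7 - 1/(21.417)) = 10.399 cm.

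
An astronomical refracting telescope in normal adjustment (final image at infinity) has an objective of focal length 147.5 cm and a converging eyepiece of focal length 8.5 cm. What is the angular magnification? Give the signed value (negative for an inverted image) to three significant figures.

-17.4

M = -f_obj/f_eye = -147.5/(8.5) = -17.353.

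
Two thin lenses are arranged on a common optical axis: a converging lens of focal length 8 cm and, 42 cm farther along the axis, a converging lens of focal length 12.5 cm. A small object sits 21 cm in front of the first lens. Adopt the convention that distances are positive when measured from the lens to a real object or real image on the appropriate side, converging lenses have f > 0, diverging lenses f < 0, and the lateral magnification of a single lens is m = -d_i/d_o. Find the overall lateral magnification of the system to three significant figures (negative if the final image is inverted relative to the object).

0.464

First lens: d_i1 = 1/(1/8 - 1/21) = 12.923 cm.
m_1 = -(12.923)/21 = -0.6154.
That image sits 29.077 cm in front of the second lens, so d_o2 = 29.077 cm.
Second lens: d_i2 = 1/(1/12.5 - 1/(29.077)) = 21.926 cm.
m_2 = -(21.926)/(29.077) = -0.7541.
The system's lateral magnification is m_1 m_2 = (-0.6154)(-0.7541) = 0.4640.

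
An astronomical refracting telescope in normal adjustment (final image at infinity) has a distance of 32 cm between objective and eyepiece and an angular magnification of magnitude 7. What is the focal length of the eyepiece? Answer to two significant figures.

In normal adjustment the tube length equals f_obj + f_eye and |M| = f_obj/f_eye.
So f_obj = 7 f_eye and 7 f_eye + f_eye = 32 cm, giving f_eye = 32/8 = 4.000 cm and f_obj = 28.000 cm.

4.0 cm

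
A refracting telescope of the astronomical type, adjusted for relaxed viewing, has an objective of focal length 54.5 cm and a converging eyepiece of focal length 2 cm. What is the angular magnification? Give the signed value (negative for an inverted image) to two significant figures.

M = -f_obj/f_eye = -54.5/(2) = -27.250.

-27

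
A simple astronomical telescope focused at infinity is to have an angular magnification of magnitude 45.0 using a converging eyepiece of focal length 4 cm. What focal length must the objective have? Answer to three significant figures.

180 cm

|M| = f_obj/|f_eye|, so f_obj = |M| x |f_eye| = 45.0 x 4 = 180.000 cm.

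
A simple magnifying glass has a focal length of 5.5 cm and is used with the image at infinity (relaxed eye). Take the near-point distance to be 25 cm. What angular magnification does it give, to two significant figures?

M = D/f = 25/5.5 = 4.545.

4.5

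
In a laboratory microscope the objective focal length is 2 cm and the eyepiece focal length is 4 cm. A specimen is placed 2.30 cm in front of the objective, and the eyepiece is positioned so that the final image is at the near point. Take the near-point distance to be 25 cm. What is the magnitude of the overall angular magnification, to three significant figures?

Objective: 1/d_i = 1/f_obj - 1/d_o = 1/2 - 1/2.30 = 0.06522 cm^-1, so d_i = 15.333 cm.
m_obj = -d_i/d_o = -15.333/2.30 = -6.667.
Eyepiece angular magnification (image at near point): M_eye = 1 + D/f_e = 1 + 25/4 = 7.250.
Overall M = m_obj x M_eye = (-6.667)(7.250) = -48.33.
|M| = 48.33.

48.3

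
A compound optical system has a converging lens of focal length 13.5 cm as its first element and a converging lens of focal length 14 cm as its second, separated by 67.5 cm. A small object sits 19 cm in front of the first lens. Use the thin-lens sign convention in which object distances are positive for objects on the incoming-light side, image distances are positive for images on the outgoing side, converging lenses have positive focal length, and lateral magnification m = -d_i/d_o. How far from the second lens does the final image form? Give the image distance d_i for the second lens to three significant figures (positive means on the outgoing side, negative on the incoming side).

Lens 1: 1/d_i1 = 1/f_1 - 1/d_o1 = 1/13.5 - 1/19 = 0.02144 cm^-1, so d_i1 = 46.636 cm.
That image sits 20.864 cm in front of the second lens, so d_o2 = 20.864 cm.
Lens 2: 1/d_i2 = 1/f_2 - 1/d_o2 = 1/14 - 1/(20.864) = 0.02350 cm^-1, so d_i2 = 42.556 cm.

42.6 cm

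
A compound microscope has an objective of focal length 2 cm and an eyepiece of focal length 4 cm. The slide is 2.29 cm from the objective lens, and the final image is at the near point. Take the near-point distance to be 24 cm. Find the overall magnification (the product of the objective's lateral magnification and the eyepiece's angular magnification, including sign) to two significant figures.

-48

Objective: 1/d_i = 1/f_obj - 1/d_o = 1/2 - 1/2.29 = 0.06332 cm^-1, so d_i = 15.793 cm.
m_obj = -d_i/d_o = -15.793/2.29 = -6.897.
Eyepiece angular magnification (image at near point): M_eye = 1 + D/f_e = 1 + 24/4 = 7.000.
Overall M = m_obj x M_eye = (-6.897)(7.000) = -48.28.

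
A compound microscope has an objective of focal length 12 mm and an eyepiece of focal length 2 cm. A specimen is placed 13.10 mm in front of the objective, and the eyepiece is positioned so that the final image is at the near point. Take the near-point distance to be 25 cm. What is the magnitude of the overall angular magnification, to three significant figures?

Convert to cm: f_obj = 12 mm = 1.2 cm; d_o = 13.10 mm = 1.31 cm.
Objective: 1/d_i = 1/f_obj - 1/d_o = 1/1.2 - 1/1.31 = 0.06997 cm^-1, so d_i = 14.291 cm.
m_obj = -d_i/d_o = -14.291/1.31 = -10.909.
Eyepiece angular magnification (image at near point): M_eye = 1 + D/f_e = 1 + 25/2 = 13.500.
Overall M = m_obj x M_eye = (-10.909)(13.500) = -147.27.
|M| = 147.27.

147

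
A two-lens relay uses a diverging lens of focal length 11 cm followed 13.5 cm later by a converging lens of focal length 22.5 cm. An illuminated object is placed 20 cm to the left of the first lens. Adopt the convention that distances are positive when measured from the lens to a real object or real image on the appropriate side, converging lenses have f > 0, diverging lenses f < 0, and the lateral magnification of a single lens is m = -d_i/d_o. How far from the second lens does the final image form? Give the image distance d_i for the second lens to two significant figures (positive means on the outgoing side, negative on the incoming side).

Applying the thin-lens equation to the first lens, 1/(-11) = 1/20 + 1/d_i1, which gives d_i1 = -7.097 cm.
With d_i1 < 0 the first image is virtual and lies on the object side; the object distance for lens 2 is d_o2 = 13.5 - (-7.097) = 20.597 cm.
Applying the thin-lens equation again with f_2 = 22.5 cm and d_o2 = 20.597 cm gives d_i2 = -243.496 cm.

-240 cm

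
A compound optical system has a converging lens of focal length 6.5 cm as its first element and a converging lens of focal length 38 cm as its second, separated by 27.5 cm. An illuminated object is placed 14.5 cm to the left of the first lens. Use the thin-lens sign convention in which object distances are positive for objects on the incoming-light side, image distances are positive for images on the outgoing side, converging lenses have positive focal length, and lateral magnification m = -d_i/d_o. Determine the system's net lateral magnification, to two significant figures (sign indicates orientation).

-1.4

Lens 1: 1/d_i1 = 1/f_1 - 1/d_o1 = 1/6.5 - 1/14.5 = 0.08488 cm^-1, so d_i1 = 11.781 cm.
m_1 = -(11.781)/14.5 = -0.8125.
The intermediate image is 11.781 cm to the right of lens 1, so d_o2 = L - d_i1 = 27.5 - 11.781 = 15.719 cm.
Lens 2: 1/d_i2 = 1/f_2 - 1/d_o2 = 1/38 - 1/(15.719) = -0.03730 cm^-1, so d_i2 = -26.808 cm.
m_2 = -(-26.808)/(15.719) = 1.7055.
Overall magnification: m = m_1 m_2 = -1.3857.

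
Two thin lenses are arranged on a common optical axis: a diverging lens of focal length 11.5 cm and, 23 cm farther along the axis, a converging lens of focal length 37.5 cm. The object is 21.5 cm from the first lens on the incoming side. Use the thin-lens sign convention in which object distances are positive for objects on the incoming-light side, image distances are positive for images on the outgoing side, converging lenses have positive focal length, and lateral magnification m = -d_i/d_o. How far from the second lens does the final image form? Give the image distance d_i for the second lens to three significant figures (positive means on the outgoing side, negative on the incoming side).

First lens: d_i1 = 1/(1/(-11.5) - 1/21.5) = -7.492 cm.
With d_i1 < 0 the first image is virtual and lies on the object side; the object distance for lens 2 is d_o2 = 23 - (-7.492) = 30.492 cm.
Second lens: d_i2 = 1/(1/37.5 - 1/(30.492)) = -163.176 cm.

-163 cm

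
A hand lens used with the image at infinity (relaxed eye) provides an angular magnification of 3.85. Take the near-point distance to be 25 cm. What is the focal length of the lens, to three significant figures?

6.49 cm

For the image at infinity, M = D/f.
f = D/M = 25/3.85 = 6.494 cm.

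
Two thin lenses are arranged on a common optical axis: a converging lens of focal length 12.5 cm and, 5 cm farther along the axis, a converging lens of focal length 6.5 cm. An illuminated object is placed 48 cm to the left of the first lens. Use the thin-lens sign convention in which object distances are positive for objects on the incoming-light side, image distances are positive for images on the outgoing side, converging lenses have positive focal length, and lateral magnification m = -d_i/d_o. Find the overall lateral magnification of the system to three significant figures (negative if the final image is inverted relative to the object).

Applying the thin-lens equation to the first lens, 1/12.5 = 1/48 + 1/d_i1, which gives d_i1 = 16.901 cm.
Its lateral magnification is m_1 = -d_i1/d_o1 = -(16.901)/48 = -0.3521.
This image would form 16.901 cm past lens 1, i.e. 11.901 cm beyond lens 2, so it is a virtual object for lens 2: d_o2 = 5 - 16.901 = -11.901 cm.
Applying the thin-lens equation again with f_2 = 6.5 cm and d_o2 = -11.901 cm gives d_i2 = 4.204 cm.
m_2 = -(4.204)/(-11.901) = 0.3532.
Total m = m_1 x m_2 = (-0.3521)(0.3532) = -0.1244.

-0.124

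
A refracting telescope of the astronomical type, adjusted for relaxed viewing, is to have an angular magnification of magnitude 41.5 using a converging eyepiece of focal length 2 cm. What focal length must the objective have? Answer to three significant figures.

83.0 cm

|M| = f_obj/|f_eye|, so f_obj = |M| x |f_eye| = 41.5 x 2 = 83.000 cm.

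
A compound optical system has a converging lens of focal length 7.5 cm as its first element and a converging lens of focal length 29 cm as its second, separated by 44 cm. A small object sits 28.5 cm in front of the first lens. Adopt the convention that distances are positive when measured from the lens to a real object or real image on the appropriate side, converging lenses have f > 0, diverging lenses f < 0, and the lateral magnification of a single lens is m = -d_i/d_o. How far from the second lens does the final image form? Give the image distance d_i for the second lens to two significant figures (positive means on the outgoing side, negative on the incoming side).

First lens: d_i1 = 1/(1/7.5 - 1/28.5) = 10.179 cm.
That image sits 33.821 cm in front of the second lens, so d_o2 = 33.821 cm.
Second lens: d_i2 = 1/(1/29 - 1/(33.821)) = 203.430 cm.

200 cm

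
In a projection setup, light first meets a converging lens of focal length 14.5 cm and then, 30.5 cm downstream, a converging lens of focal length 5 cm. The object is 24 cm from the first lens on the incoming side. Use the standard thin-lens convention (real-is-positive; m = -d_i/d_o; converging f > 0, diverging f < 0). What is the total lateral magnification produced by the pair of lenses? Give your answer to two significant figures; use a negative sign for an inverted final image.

Lens 1: 1/d_i1 = 1/f_1 - 1/d_o1 = 1/14.5 - 1/24 = 0.02730 cm^-1, so d_i1 = 36.632 cm.
m_1 = -(36.632)/24 = -1.5263.
This image would form 36.632 cm past lens 1, i.e. 6.132 cm beyond lens 2, so it is a virtual object for lens 2: d_o2 = 30.5 - 36.632 = -6.132 cm.
Lens 2: 1/d_i2 = 1/f_2 - 1/d_o2 = 1/5 - 1/(-6.132) = 0.36309 cm^-1, so d_i2 = 2.754 cm.
m_2 = -(2.754)/(-6.132) = 0.4492.
Total m = m_1 x m_2 = (-1.5263)(0.4492) = -0.6856.

-0.69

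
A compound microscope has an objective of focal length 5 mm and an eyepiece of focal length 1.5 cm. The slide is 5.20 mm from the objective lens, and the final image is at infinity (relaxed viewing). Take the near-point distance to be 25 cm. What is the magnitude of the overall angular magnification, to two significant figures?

420

Convert to cm: f_obj = 5 mm = 0.5 cm; d_o = 5.20 mm = 0.52 cm.
Objective: 1/d_i = 1/f_obj - 1/d_o = 1/0.5 - 1/0.52 = 0.07692 cm^-1, so d_i = 13.000 cm.
m_obj = -d_i/d_o = -13.000/0.52 = -25.000.
Eyepiece angular magnification (image at infinity): M_eye = D/f_e = 25/1.5 = 16.667.
Overall M = m_obj x M_eye = (-25.000)(16.667) = -416.67.
|M| = 416.67.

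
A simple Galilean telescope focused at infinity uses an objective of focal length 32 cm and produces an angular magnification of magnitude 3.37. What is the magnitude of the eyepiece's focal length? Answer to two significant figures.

|M| = f_obj/|f_eye|, so |f_eye| = f_obj/|M| = 32/3.37 = 9.496 cm.
(The eyepiece is diverging, so its signed focal length is -9.496 cm.)

9.5 cm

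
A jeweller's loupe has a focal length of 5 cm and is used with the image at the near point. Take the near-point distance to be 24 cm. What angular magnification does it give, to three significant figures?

5.80

M = 1 + D/f = 1 + 24/5 = 5.800.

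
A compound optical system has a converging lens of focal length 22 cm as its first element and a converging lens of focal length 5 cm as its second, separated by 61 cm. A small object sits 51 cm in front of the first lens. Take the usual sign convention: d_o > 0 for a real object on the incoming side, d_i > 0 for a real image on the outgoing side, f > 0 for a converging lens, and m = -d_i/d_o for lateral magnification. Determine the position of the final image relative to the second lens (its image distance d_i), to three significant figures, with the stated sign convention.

Applying the thin-lens equation to the first lens, 1/22 = 1/51 + 1/d_i1, which gives d_i1 = 38.690 cm.
Object distance for lens 2: d_o2 = 61 - 38.690 = 22.310 cm.
Applying the thin-lens equation again with f_2 = 5 cm and d_o2 = 22.310 cm gives d_i2 = 6.444 cm.

6.44 cm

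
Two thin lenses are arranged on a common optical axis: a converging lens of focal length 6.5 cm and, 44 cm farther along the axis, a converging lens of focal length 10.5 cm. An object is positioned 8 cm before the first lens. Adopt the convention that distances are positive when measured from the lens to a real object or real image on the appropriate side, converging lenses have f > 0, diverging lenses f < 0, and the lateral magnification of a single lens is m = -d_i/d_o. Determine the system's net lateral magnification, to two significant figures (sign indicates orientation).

Applying the thin-lens equation to the first lens, 1/6.5 = 1/8 + 1/d_i1, which gives d_i1 = 34.667 cm.
Its lateral magnification is m_1 = -d_i1/d_o1 = -(34.667)/8 = -4.3333.
Object distance for lens 2: d_o2 = 44 - 34.667 = 9.333 cm.
Applying the thin-lens equation again with f_2 = 10.5 cm and d_o2 = 9.333 cm gives d_i2 = -84.000 cm.
m_2 = -(-84.000)/(9.333) = 9.0000.
Overall magnification: m = m_1 m_2 = -39.0000.

-39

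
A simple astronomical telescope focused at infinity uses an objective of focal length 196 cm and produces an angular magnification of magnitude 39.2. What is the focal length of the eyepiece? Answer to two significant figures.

|M| = f_obj/f_eye, so f_eye = f_obj/|M| = 196/39.2 = 5.000 cm.

5.0 cm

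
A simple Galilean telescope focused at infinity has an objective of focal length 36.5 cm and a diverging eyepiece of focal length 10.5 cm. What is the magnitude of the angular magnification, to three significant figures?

3.48

|M| = f_obj/|f_eye| = 36.5/10.5 = 3.476.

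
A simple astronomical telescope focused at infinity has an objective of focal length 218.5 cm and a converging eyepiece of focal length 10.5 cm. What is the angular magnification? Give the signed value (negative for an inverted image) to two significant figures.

-21

M = -f_obj/f_eye = -218.5/(10.5) = -20.810.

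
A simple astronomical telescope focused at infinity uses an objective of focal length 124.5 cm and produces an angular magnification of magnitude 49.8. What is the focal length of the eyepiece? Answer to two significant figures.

|M| = f_obj/f_eye, so f_eye = f_obj/|M| = 124.5/49.8 = 2.500 cm.

2.5 cm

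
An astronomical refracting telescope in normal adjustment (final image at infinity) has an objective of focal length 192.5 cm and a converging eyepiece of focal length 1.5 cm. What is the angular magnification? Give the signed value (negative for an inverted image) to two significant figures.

M = -f_obj/f_eye = -192.5/(1.5) = -128.333.

-130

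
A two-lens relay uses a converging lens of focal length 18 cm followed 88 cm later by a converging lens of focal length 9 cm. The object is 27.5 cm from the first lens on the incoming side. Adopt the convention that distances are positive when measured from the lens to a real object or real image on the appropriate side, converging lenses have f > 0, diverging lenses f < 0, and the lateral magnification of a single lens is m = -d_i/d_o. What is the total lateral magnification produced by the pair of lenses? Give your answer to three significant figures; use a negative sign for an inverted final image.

0.634

Lens 1: 1/d_i1 = 1/f_1 - 1/d_o1 = 1/18 - 1/27.5 = 0.01919 cm^-1, so d_i1 = 52.105 cm.
m_1 = -(52.105)/27.5 = -1.8947.
That image sits 35.895 cm in front of the second lens, so d_o2 = 35.895 cm.
Lens 2: 1/d_i2 = 1/f_2 - 1/d_o2 = 1/9 - 1/(35.895) = 0.08325 cm^-1, so d_i2 = 12.012 cm.
m_2 = -(12.012)/(35.895) = -0.3346.
Overall magnification: m = m_1 m_2 = 0.6341.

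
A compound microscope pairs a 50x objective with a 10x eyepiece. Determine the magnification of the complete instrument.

The overall magnification of a compound microscope is the product of the objective and eyepiece magnifications:
M = M_obj x M_eye = 50 x 10 = 500.

500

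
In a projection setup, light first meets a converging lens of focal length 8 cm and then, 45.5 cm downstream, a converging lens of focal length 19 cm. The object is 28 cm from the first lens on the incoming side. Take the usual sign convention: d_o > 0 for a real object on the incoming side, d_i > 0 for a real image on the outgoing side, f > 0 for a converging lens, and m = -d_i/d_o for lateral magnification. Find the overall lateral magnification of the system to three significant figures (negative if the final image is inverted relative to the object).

0.497

Applying the thin-lens equation to the first lens, 1/8 = 1/28 + 1/d_i1, which gives d_i1 = 11.200 cm.
Its lateral magnification is m_1 = -d_i1/d_o1 = -(11.200)/28 = -0.4000.
That image sits 34.300 cm in front of the second lens, so d_o2 = 34.300 cm.
Applying the thin-lens equation again with f_2 = 19 cm and d_o2 = 34.300 cm gives d_i2 = 42.595 cm.
m_2 = -(42.595)/(34.300) = -1.2418.
The system's lateral magnification is m_1 m_2 = (-0.4000)(-1.2418) = 0.4967.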